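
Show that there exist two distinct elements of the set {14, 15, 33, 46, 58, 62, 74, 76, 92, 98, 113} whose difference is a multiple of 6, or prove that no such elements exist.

Both 14 and 62 leave remainder 2 on division by 6; their difference 48 = 8·6 is a multiple of 6.

The pair (14, 62) works.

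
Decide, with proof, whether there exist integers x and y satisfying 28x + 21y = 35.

x = 2, y = -1

Every value of 28x + 21y is a multiple of gcd(28, 21) = 7; since 7 ∣ 35, solutions exist.
Dividing through by 7 reduces the equation to 4x + 3y = 5.
Run the Euclidean algorithm on 4 and 3: 4 = 1·3 + 1, 3 = 3·1 + 0.
Unwinding: 1 = 4 − 1·3, i.e. 4·1 + 3·(-1) = 1.
Times 5: 4·5 + 3·(-5) = 5, so (5, -5) solves it.
The general solution is x = 5 + 3k, y = -5 − 4k; taking k = -1 gives the smaller pair x = 2, y = -1.
Indeed 28·2 + 21·(-1) = 56 − 21 = 35.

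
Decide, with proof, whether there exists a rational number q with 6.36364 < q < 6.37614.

q = 51/8

Scale by 8: the interval becomes (50.90912, 51.00912), which contains the integer 51.
Hence 51/8 is a rational number with 6.36364 < 51/8 < 6.37614.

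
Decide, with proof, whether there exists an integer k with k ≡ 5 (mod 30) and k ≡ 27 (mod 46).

k = 395

gcd(30, 46) = 2. A simultaneous solution exists iff 5 ≡ 27 (mod 2); here 5 mod 2 = 1 = 27 mod 2, so it does.
Put k = 5 + 30t, so we need 30t ≡ 22 (mod 46), equivalently (divide by 2) 15t ≡ 11 (mod 23).
Note 15·20 = 300 ≡ 1 (mod 23) (as 300 − 1 = 13·23), so 15⁻¹ ≡ 20.
Multiplying by 20: t ≡ 20·11 = 220 ≡ 13 (mod 23).
Then k = 5 + 30·13 = 395.
Indeed 395 ≡ 5 (mod 30) and 395 ≡ 27 (mod 46).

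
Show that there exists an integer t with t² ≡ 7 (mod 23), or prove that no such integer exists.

Apply Euler's criterion with the prime 23: 7 is a quadratic residue iff 7^11 ≡ 1 (mod 23), and a non-residue iff it is ≡ −1.
Squaring successively (mod 23): 7^2 = 49 ≡ 3; 7^4 ≡ 3² = 9 ≡ 9; 7^8 ≡ 9² = 81 ≡ 12.
Since 11 = 8 + 2 + 1, 7^11 ≡ 12 · 3 · 7; multiplying out mod 23: 12·3 = 36 ≡ 13, then 13·7 = 91 ≡ 22. Thus 7^11 ≡ 22 ≡ −1 (mod 23).
By Euler's criterion 7 is a quadratic non-residue mod 23: no t satisfies t² ≡ 7 (mod 23).

There is no such integer.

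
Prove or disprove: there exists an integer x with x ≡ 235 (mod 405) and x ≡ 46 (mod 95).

gcd(405, 95) = 5. If x ≡ 235 (mod 405) and x ≡ 46 (mod 95), then x ≡ 235 (mod 5) and x ≡ 46 (mod 5).
But 235 mod 5 = 0 while 46 mod 5 = 1, a contradiction.
Therefore no such x exists.

There is no such integer.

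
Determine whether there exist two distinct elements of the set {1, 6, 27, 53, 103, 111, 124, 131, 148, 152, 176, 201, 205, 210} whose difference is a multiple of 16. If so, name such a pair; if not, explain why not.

Two integers differ by a multiple of 16 exactly when they have the same residue mod 16. The residues are 1↦1, 6↦6, 27↦11, 53↦5, 103↦7, 111↦15, 124↦12, 131↦3, 148↦4, 152↦8, 176↦0, 201↦9, 205↦13, 210↦2.
All 14 residues are distinct, so no two elements differ by a multiple of 16.

No such pair exists.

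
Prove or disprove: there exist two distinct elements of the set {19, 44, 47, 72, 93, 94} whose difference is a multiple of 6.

Two integers differ by a multiple of 6 exactly when they have the same residue mod 6. The residues are 19↦1, 44↦2, 47↦5, 72↦0, 93↦3, 94↦4.
These 6 residues are pairwise different, hence no difference of two elements is divisible by 6.

There is no such pair.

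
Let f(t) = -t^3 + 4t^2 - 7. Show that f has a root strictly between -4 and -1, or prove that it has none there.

f(-4) = 121 and f(-1) = -2, which have opposite signs.
As a polynomial, f is continuous on every closed interval.
By the Intermediate Value Theorem f must vanish at some point of (-4, -1).

Such a root exists.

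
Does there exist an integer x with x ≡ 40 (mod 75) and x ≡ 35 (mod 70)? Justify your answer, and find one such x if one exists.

The moduli are not coprime: gcd(75, 70) = 5. Compatibility requires 5 ∣ (35 − 40) = -5, which holds, so solutions exist.
Put x = 40 + 75t, so we need 75t ≡ 65 (mod 70), equivalently (divide by 5) 15t ≡ 13 (mod 14).
15 ≡ 1 (mod 14), so this reads 1t ≡ 13 (mod 14). So t ≡ 13 (mod 14).
Then x = 40 + 75·13 = 1015.
Indeed 1015 ≡ 40 (mod 75) and 1015 ≡ 35 (mod 70).

x = 1015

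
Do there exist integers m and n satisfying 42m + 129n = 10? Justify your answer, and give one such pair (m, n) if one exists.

There are no such integers.

Both 42 and 129 are divisible by gcd(42, 129) = 3, hence so is any combination 42m + 129n.
But 10 is not a multiple of 3 (it leaves remainder 1).
Therefore 42m + 129n = 10 has no solution in integers.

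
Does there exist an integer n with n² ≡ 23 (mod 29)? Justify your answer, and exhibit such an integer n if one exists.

n = 9

Take n = 9. Then 9² = 81 = 2·29 + 23, so 9² ≡ 23 (mod 29).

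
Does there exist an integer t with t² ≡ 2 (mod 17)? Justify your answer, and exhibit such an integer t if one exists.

Take t = 6. Then 6² = 36 = 2·17 + 2, so 6² ≡ 2 (mod 17).

t = 6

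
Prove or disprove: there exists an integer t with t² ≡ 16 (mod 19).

Take t = 15. Then 15² = 225 = 11·19 + 16, so 15² ≡ 16 (mod 19).

t = 15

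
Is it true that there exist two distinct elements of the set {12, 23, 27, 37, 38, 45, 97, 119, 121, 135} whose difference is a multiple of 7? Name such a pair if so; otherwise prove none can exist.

23 and 37 are such a pair.

23 mod 7 = 2 and 37 mod 7 = 2, so 37 − 23 = 14 = 2·7.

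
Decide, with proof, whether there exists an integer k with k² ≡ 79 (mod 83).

83 is prime, so by Euler's criterion 79 is a square mod 83 iff 79^((83−1)/2) = 79^41 ≡ 1 (mod 83).
Squaring successively (mod 83): 79^2 = 6241 ≡ 16; 79^4 ≡ 16² = 256 ≡ 7; 79^8 ≡ 7² = 49 ≡ 49; 79^16 ≡ 49² = 2401 ≡ 77; 79^32 ≡ 77² = 5929 ≡ 36.
Since 41 = 32 + 8 + 1, 79^41 ≡ 36 · 49 · 79; multiplying out mod 83: 36·49 = 1764 ≡ 21, then 21·79 = 1659 ≡ 82. Thus 79^41 ≡ 82 ≡ −1 (mod 83).
By Euler's criterion 79 is a quadratic non-residue mod 83: no k satisfies k² ≡ 79 (mod 83).

No such integer exists.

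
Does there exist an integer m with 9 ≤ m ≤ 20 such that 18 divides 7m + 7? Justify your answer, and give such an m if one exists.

m = 17

m = 17 works, since 7·17 + 7 = 126 = 7·18.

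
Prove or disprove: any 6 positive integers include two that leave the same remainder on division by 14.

Try 6 consecutive integers, 51, 52, …, 56. Their remainders mod 14 are 9, 10, 11, 12, 13, 0 — pairwise different, as any 6 ≤ 14 consecutive integers have distinct residues.
So no two of them leave the same remainder on division by 14; the claim fails for this set.

No; for instance {51, 52, 53, 54, 55, 56} is a counterexample.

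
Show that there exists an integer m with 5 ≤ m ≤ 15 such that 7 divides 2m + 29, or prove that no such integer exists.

m = 10

m = 10 works, since 2·10 + 29 = 49 = 7·7.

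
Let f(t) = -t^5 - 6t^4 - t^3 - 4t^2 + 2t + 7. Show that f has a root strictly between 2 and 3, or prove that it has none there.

f(2) = -141 and f(3) = -779, both negative, so a sign-change argument is unavailable; we show f keeps this sign on the whole interval.
Substitute t = 2 + u, where 0 < u < 1 on the interval. Expanding, f(2 + u) = -u^5 - 16u^4 - 89u^3 - 234u^2 - 298u - 141.
All 6 nonzero coefficients of this polynomial in u are negative; hence for u > 0 the value is a sum of negative terms (the constant -141 among them).
So f is strictly negative on (2, 3); no root exists in the interval.

No such root exists.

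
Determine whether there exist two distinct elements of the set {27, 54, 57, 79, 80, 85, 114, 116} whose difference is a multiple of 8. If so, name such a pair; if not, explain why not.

There is no such pair.

Reduce each element modulo 8: 27↦3, 54↦6, 57↦1, 79↦7, 80↦0, 85↦5, 114↦2, 116↦4.
No residue repeats among the 8 elements, so no pair has difference ≡ 0 (mod 8).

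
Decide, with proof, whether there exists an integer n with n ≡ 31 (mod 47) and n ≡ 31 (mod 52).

Since 47 and 52 share no common factor, CRT says the pair of congruences has a solution (unique mod 2444).
Write n = 31 + 47t and require 31 + 47t ≡ 31 (mod 52), i.e. 47t ≡ 0 (mod 52).
t = 0 satisfies this.
Taking t = 0 gives n = 31 + 47·0 = 31.
Indeed 31 ≡ 31 (mod 47) and 31 ≡ 31 (mod 52).

n = 31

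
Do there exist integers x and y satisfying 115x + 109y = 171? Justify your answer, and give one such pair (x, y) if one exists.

115 and 109 are coprime, so 115x + 109y ranges over all of ℤ.
Euclidean algorithm: 115 = 1·109 + 6, 109 = 18·6 + 1, 6 = 6·1 + 0.
Unwinding: 1 = 109 − 18·6 = 109 − 18·(115 − 1·109) = −18·115 + 19·109, i.e. 115·(-18) + 109·19 = 1.
Scaling by 171 gives the particular solution (x, y) = (-3078, 3249).
Adding 29·109 to x and subtracting 29·115 from y gives the tidier solution (83, -86).
Indeed 115·83 + 109·(-86) = 9545 − 9374 = 171.

x = 83, y = -86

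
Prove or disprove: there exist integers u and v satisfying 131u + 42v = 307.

131 and 42 are coprime, so 131u + 42v ranges over all of ℤ.
Run the Euclidean algorithm on 131 and 42: 131 = 3·42 + 5, 42 = 8·5 + 2, 5 = 2·2 + 1, 2 = 2·1 + 0.
Unwinding: 1 = 5 − 2·2 = 5 − 2·(42 − 8·5) = −2·42 + 17·5 = −2·42 + 17·(131 − 3·42) = 17·131 − 53·42, i.e. 131·17 + 42·(-53) = 1.
Times 307: 131·5219 + 42·(-16271) = 307, so (5219, -16271) solves it.
Shifting by a multiple of (42, −131) keeps it a solution: u = 5219 − 124·42 = 11, v = -16271 + 124·131 = -27.
Indeed 131·11 + 42·(-27) = 1441 − 1134 = 307.

u = 11, v = -27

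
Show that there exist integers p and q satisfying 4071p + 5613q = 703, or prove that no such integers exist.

Both 4071 and 5613 are divisible by gcd(4071, 5613) = 3, hence so is any combination 4071p + 5613q.
But 703 = 3·234 + 1, so 3 ∤ 703.
Therefore 4071p + 5613q = 703 has no solution in integers.

There are no such integers.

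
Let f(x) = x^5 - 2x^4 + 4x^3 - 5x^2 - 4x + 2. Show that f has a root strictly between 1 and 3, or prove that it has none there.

Such a root exists.

f(1) = -4 and f(3) = 134, which have opposite signs.
Since f is a polynomial it is continuous on [1, 3].
By the Intermediate Value Theorem, f takes the value 0 somewhere in the open interval.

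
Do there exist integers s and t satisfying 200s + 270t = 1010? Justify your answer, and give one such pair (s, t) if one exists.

Every value of 200s + 270t is a multiple of gcd(200, 270) = 10; since 10 ∣ 1010, solutions exist.
Dividing through by 10 reduces the equation to 20s + 27t = 101.
Run the Euclidean algorithm on 27 and 20: 27 = 1·20 + 7, 20 = 2·7 + 6, 7 = 1·6 + 1, 6 = 6·1 + 0.
Unwinding: 1 = 7 − 1·6 = 7 − (20 − 2·7) = −20 + 3·7 = −20 + 3·(27 − 1·20) = 3·27 − 4·20, i.e. 20·(-4) + 27·3 = 1.
Times 101: 20·(-404) + 27·303 = 101, so (-404, 303) solves it.
The general solution is s = -404 + 27k, t = 303 − 20k; taking k = 15 gives the smaller pair s = 1, t = 3.
Check: 200·1 + 270·3 = 200 + 810 = 1010. ✓

s = 1, t = 3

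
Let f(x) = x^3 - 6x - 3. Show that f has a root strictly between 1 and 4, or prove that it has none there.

Such a root exists.

f(1) = -8 and f(4) = 37, which have opposite signs.
As a polynomial, f is continuous on every closed interval.
By the Intermediate Value Theorem f must vanish at some point of (1, 4).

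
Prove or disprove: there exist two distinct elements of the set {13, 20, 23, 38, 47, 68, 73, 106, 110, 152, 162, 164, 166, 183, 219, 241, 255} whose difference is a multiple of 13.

The pair (20, 241) works.

Both 20 and 241 leave remainder 7 on division by 13; their difference 221 = 17·13 is a multiple of 13.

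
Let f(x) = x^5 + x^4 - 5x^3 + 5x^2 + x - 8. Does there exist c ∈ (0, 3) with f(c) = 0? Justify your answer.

Such a root exists.

f(0) = -8 and f(3) = 229, which have opposite signs.
Since f is a polynomial it is continuous on [0, 3].
The Intermediate Value Theorem then guarantees some c ∈ (0, 3) with f(c) = 0.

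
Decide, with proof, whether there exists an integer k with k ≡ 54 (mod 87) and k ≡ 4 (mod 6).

Reduce both congruences modulo 3, which divides 87 and 6: they say k ≡ 54 (mod 3) and k ≡ 4 (mod 3).
But 54 mod 3 = 0 while 4 mod 3 = 1, a contradiction.
So no integer satisfies both congruences.

There is no such integer.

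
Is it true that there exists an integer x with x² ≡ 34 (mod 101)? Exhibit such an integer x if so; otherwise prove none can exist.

101 is prime, so by Euler's criterion 34 is a square mod 101 iff 34^((101−1)/2) = 34^50 ≡ 1 (mod 101).
Squaring successively (mod 101): 34^2 = 1156 ≡ 45; 34^4 ≡ 45² = 2025 ≡ 5; 34^8 ≡ 5² = 25 ≡ 25; 34^16 ≡ 25² = 625 ≡ 19; 34^32 ≡ 19² = 361 ≡ 58.
Since 50 = 32 + 16 + 2, 34^50 ≡ 58 · 19 · 45; multiplying out mod 101: 58·19 = 1102 ≡ 92, then 92·45 = 4140 ≡ 100. Thus 34^50 ≡ 100 ≡ −1 (mod 101).
By Euler's criterion 34 is a quadratic non-residue mod 101: no x satisfies x² ≡ 34 (mod 101).

No such integer exists.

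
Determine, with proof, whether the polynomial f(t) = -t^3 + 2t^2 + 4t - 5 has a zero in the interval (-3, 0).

Yes, f has a root in the interval.

f(-3) = 28 and f(0) = -5, which have opposite signs.
As a polynomial, f is continuous on every closed interval.
By the Intermediate Value Theorem, f takes the value 0 somewhere in the open interval.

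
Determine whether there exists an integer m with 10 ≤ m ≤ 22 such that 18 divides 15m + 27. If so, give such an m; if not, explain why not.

m = 15

Try m = 15: 15·15 + 27 = 252 = 14·18, which is divisible by 18.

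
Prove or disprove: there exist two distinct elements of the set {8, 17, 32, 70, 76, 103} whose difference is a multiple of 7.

Residues mod 7: 8↦1, 17↦3, 32↦4, 70↦0, 76↦6, 103↦5.
All 6 residues are distinct, so no two elements differ by a multiple of 7.

There is no such pair.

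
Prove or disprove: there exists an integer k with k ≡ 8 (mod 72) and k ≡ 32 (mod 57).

k = 944

gcd(72, 57) = 3. A simultaneous solution exists iff 8 ≡ 32 (mod 3); here 8 mod 3 = 2 = 32 mod 3, so it does.
Put k = 8 + 72t, so we need 72t ≡ 24 (mod 57), equivalently (divide by 3) 24t ≡ 8 (mod 19).
24 ≡ 5 (mod 19), so this reads 5t ≡ 8 (mod 19). Invert 5 mod 19 by the Euclidean algorithm: 19 = 3·5 + 4, 5 = 1·4 + 1, 4 = 4·1 + 0; back-substituting, 1 = 5 − 1·4 = 5 − (19 − 3·5) = −19 + 4·5. Hence 5·4 ≡ 1, so 5⁻¹ ≡ 4 (mod 19).
Multiplying by 4: t ≡ 4·8 = 32 ≡ 13 (mod 19).
Then k = 8 + 72·13 = 944.
Indeed 944 ≡ 8 (mod 72) and 944 ≡ 32 (mod 57).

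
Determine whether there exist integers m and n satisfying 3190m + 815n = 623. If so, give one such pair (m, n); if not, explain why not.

No such integers exist.

Both 3190 and 815 are divisible by gcd(3190, 815) = 5, hence so is any combination 3190m + 815n.
However 623 leaves remainder 3 on division by 5.
Hence no integers m, n satisfy the equation.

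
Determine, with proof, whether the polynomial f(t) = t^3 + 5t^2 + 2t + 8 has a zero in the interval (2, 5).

No.

The endpoint values f(2) = 40 and f(5) = 268 are both positive. Claim: f(t) > 0 for every t in (2, 5).
Substitute t = 2 + u, where 0 < u < 3 on the interval. Expanding, f(2 + u) = u^3 + 11u^2 + 34u + 40.
All 4 nonzero coefficients of this polynomial in u are positive; hence for u > 0 the value is a sum of positive terms (the constant 40 among them).
So f is strictly positive on (2, 5); no root exists in the interval.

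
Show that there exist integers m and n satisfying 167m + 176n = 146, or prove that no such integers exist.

m = 62, n = -58

Since gcd(167, 176) = 1, every integer is an integer combination of 167 and 176.
Run the Euclidean algorithm on 176 and 167: 176 = 1·167 + 9, 167 = 18·9 + 5, 9 = 1·5 + 4, 5 = 1·4 + 1, 4 = 4·1 + 0.
Back-substituting, 1 = 5 − 1·4 = 5 − (9 − 1·5) = −9 + 2·5 = −9 + 2·(167 − 18·9) = 2·167 − 37·9 = 2·167 − 37·(176 − 1·167) = −37·176 + 39·167; that is, 167·39 + 176·(-37) = 1.
Multiplying through by 146: m = 39·146 = 5694, n = (-37)·146 = -5402 is a solution.
Shifting by a multiple of (176, −167) keeps it a solution: m = 5694 − 32·176 = 62, n = -5402 + 32·167 = -58.
Indeed 167·62 + 176·(-58) = 10354 − 10208 = 146.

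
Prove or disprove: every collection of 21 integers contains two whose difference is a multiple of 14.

True.

Each integer lies in one of the 14 residue classes modulo 14.
Placing 21 integers into 14 classes, some class receives at least two — say a and b.
Equal remainders mean a − b ≡ 0 (mod 14), so 14 divides their difference.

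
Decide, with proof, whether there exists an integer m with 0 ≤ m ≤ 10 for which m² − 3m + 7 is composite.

m = 6

At m = 6: 6² − 3·6 + 7 = 25 = 5·5, which is composite.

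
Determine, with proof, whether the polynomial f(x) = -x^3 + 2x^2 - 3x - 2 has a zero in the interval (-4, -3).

Evaluate at the endpoints: f(-4) = 106, f(-3) = 52 — same sign (positive).
The derivative f'(x) = -3x^2 + 4x - 3 is a quadratic with discriminant 4² − 4·(-3)·(-3) = -20 < 0; it never vanishes, so it is always negative (sign of the leading coefficient).
Hence f is strictly decreasing on ℝ, and in particular on [-4, -3]. A strictly monotone function with same-sign endpoint values stays positive on the whole interval, so f has no zero in (-4, -3).

f has no root in that interval.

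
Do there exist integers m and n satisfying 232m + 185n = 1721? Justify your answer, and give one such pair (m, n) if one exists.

Since gcd(232, 185) = 1, every integer is an integer combination of 232 and 185.
Euclidean algorithm: 232 = 1·185 + 47, 185 = 3·47 + 44, 47 = 1·44 + 3, 44 = 14·3 + 2, 3 = 1·2 + 1, 2 = 2·1 + 0.
Back-substituting, 1 = 3 − 1·2 = 3 − (44 − 14·3) = −44 + 15·3 = −44 + 15·(47 − 1·44) = 15·47 − 16·44 = 15·47 − 16·(185 − 3·47) = −16·185 + 63·47 = −16·185 + 63·(232 − 1·185) = 63·232 − 79·185; that is, 232·63 + 185·(-79) = 1.
Scaling by 1721 gives the particular solution (m, n) = (108423, -135959).
Subtracting 586·185 from m and adding 586·232 to n gives the tidier solution (13, -7).
Check: 232·13 + 185·(-7) = 3016 − 1295 = 1721. ✓

m = 13, n = -7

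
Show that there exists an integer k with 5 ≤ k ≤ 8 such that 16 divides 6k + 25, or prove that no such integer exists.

The values of 6k + 25 for k = 5, 6, 7, 8 are 55, 61, 67, 73; reduced mod 16 these are 7, 13, 3, 9.
None is 0, so 16 never divides 6k + 25 on this range.

There is no such integer k in that range.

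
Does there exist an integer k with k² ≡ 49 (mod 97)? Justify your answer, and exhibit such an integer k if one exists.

k = 7

Take k = 7. Then 7² = 49, and since 0 ≤ 49 < 97 this is already reduced: 7² ≡ 49 (mod 97).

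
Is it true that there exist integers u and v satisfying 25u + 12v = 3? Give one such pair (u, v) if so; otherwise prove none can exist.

u = 3, v = -6

25 and 12 are coprime, so 25u + 12v ranges over all of ℤ.
Run the Euclidean algorithm on 25 and 12: 25 = 2·12 + 1, 12 = 12·1 + 0.
Working back up the chain: 1 = 25 − 2·12. So 25·1 + 12·(-2) = 1.
Scaling by 3 gives the particular solution (u, v) = (3, -6).
Indeed 25·3 + 12·(-6) = 75 − 72 = 3.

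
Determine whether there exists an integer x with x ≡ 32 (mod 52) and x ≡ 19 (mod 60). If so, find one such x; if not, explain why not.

Both moduli are multiples of 4 = gcd(52, 60), so any solution would satisfy x ≡ 32 and x ≡ 19 modulo 4 simultaneously.
However 32 ≡ 0 and 19 ≡ 3 (mod 4), and 0 ≠ 3.
So no integer satisfies both congruences.

There is no such integer.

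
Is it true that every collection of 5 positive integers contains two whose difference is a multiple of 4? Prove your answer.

True.

There are exactly 4 possible remainders on division by 4.
With 5 integers and only 4 classes, the pigeonhole principle forces two of them, say a and b, into the same class.
Equal remainders mean a − b ≡ 0 (mod 4), so 4 divides their difference.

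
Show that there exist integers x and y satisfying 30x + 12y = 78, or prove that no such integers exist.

Since gcd(30, 12) = 6 and 78 = 6·13, Bézout's identity guarantees a solution.
Dividing through by 6 reduces the equation to 5x + 2y = 13.
Dividing repeatedly: 5 = 2·2 + 1, 2 = 2·1 + 0.
Back-substituting, 1 = 5 − 2·2; that is, 5·1 + 2·(-2) = 1.
Scaling by 13 gives the particular solution (x, y) = (13, -26).
Shifting by a multiple of (2, −5) keeps it a solution: x = 13 − 6·2 = 1, y = -26 + 6·5 = 4.
Check: 30·1 + 12·4 = 30 + 48 = 78. ✓

x = 1, y = 4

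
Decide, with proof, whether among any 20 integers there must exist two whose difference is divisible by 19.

True.

Partition the integers by their residue mod 19; there are 19 classes.
Since 20 > 19, two of the 20 integers must share a residue class by the pigeonhole principle; call them a and b.
Then a ≡ b (mod 19), i.e. 19 ∣ (a − b).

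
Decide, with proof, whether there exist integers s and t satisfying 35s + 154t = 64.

No such integers exist.

Any value of 35s + 154t is a multiple of gcd(35, 154) = 7.
But 64 = 7·9 + 1, so 7 ∤ 64.
Hence no integers s, t satisfy the equation.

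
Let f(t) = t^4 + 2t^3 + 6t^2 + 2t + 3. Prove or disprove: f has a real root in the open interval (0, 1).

No such root exists.

f(0) = 3 and f(1) = 14, both positive, so a sign-change argument is unavailable; we show f keeps this sign on the whole interval.
The nonzero coefficients of f are all positive, so for t > 0 every term of f(t) is positive (the constant term 3 strictly so).
Therefore f(t) > 0 throughout (0, 1), and f has no zero there.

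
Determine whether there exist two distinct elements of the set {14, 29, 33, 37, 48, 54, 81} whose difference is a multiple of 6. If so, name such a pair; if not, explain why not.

33 and 81 are such a pair.

Both 33 and 81 leave remainder 3 on division by 6; their difference 48 = 8·6 is a multiple of 6.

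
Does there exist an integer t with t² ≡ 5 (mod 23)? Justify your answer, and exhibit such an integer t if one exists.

There is no such integer.

23 is prime, so by Euler's criterion 5 is a square mod 23 iff 5^((23−1)/2) = 5^11 ≡ 1 (mod 23).
Squaring successively (mod 23): 5^2 = 25 ≡ 2; 5^4 ≡ 2² = 4 ≡ 4; 5^8 ≡ 4² = 16 ≡ 16.
Since 11 = 8 + 2 + 1, 5^11 ≡ 16 · 2 · 5; multiplying out mod 23: 16·2 = 32 ≡ 9, then 9·5 = 45 ≡ 22. Thus 5^11 ≡ 22 ≡ −1 (mod 23).
By Euler's criterion 5 is a quadratic non-residue mod 23: no t satisfies t² ≡ 5 (mod 23).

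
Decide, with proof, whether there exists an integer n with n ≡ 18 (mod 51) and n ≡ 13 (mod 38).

n = 1191

gcd(51, 38) = 1, so the Chinese Remainder Theorem guarantees exactly one residue class mod 1938 satisfying both.
Write n = 18 + 51t and require 18 + 51t ≡ 13 (mod 38), i.e. 51t ≡ 33 (mod 38).
51 ≡ 13 (mod 38), so this reads 13t ≡ 33 (mod 38). Note 13·3 = 39 ≡ 1 (mod 38) (as 39 − 1 = 1·38), so 13⁻¹ ≡ 3.
Multiplying by 3: t ≡ 3·33 = 99 ≡ 23 (mod 38).
Taking t = 23 gives n = 18 + 51·23 = 1191.
Verify: 1191 = 23·51 + 18 and 1191 = 31·38 + 13. ✓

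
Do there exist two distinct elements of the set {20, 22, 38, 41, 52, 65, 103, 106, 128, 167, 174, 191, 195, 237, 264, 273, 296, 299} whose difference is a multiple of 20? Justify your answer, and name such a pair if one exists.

Two integers differ by a multiple of 20 exactly when they have the same residue mod 20. The residues are 20↦0, 22↦2, 38↦18, 41↦1, 52↦12, 65↦5, 103↦3, 106↦6, 128↦8, 167↦7, 174↦14, 191↦11, 195↦15, 237↦17, 264↦4, 273↦13, 296↦16, 299↦19.
No residue repeats among the 18 elements, so no pair has difference ≡ 0 (mod 20).

There is no such pair.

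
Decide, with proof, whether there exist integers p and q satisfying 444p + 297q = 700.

No, no such integers exist.

Both 444 and 297 are divisible by gcd(444, 297) = 3, hence so is any combination 444p + 297q.
But 700 is not a multiple of 3 (it leaves remainder 1).
So the equation is unsolvable over ℤ.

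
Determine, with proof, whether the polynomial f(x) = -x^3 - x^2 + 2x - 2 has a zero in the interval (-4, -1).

f(-4) = 38 and f(-1) = -4, which have opposite signs.
f is continuous everywhere (it is a polynomial), in particular on [-4, -1].
By the Intermediate Value Theorem, f takes the value 0 somewhere in the open interval.

Yes, f has a root in the interval.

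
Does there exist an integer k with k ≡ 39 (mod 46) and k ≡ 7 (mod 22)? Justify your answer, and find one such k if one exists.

The moduli are not coprime: gcd(46, 22) = 2. Compatibility requires 2 ∣ (7 − 39) = -32, which holds, so solutions exist.
The integers ≡ 39 (mod 46) are 39, 85, 131, 177, 223, 269, 315, …; their remainders mod 22 are 17, 19, 21, 1, 3, 5, 7, so k = 315 is the first that is ≡ 7 (mod 22).
Verify: 315 = 6·46 + 39 and 315 = 14·22 + 7. ✓

k = 315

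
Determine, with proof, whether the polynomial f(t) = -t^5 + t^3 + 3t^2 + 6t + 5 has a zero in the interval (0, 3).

Such a root exists.

f(0) = 5 and f(3) = -166, which have opposite signs.
f is continuous everywhere (it is a polynomial), in particular on [0, 3].
By the Intermediate Value Theorem f must vanish at some point of (0, 3).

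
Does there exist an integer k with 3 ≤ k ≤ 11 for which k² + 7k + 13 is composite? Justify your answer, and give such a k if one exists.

At k = 8: 8² + 7·8 + 13 = 133 = 7·19, which is composite.

k = 8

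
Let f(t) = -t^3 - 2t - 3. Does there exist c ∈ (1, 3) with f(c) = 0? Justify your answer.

f has no root in that interval.

Evaluate at the endpoints: f(1) = -6, f(3) = -36 — same sign (negative).
The derivative f'(t) = -3t^2 - 2 is a quadratic with discriminant 0² − 4·(-3)·(-2) = -24 < 0; it never vanishes, so it is always negative (sign of the leading coefficient).
So f is strictly decreasing; between 1 and 3 its values lie between f(1) = -6 and f(3) = -36, all negative. Therefore f has no root in (1, 3).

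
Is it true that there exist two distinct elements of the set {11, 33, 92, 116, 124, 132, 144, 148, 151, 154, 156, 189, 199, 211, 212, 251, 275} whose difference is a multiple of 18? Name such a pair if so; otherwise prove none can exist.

Residues mod 18: 11↦11, 33↦15, 92↦2, 116↦8, 124↦16, 132↦6, 144↦0, 148↦4, 151↦7, 154↦10, 156↦12, 189↦9, 199↦1, 211↦13, 212↦14, 251↦17, 275↦5.
No residue repeats among the 17 elements, so no pair has difference ≡ 0 (mod 18).

No, no such pair exists.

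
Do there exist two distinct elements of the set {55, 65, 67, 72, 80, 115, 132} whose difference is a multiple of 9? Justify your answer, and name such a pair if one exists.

No such pair exists.

Two integers differ by a multiple of 9 exactly when they have the same residue mod 9. The residues are 55↦1, 65↦2, 67↦4, 72↦0, 80↦8, 115↦7, 132↦6.
No residue repeats among the 7 elements, so no pair has difference ≡ 0 (mod 9).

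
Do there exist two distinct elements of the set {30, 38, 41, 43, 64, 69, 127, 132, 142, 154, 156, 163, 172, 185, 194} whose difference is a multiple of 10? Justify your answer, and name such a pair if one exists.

Yes: 43 and 163.

43 mod 10 = 3 and 163 mod 10 = 3, so 163 − 43 = 120 = 12·10.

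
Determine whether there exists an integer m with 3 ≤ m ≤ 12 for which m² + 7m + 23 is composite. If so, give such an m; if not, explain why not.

At m = 7: 7² + 7·7 + 23 = 121 = 11·11, which is composite.

m = 7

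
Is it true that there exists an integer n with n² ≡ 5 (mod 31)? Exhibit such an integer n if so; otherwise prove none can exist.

Take n = 25. Then 25² = 625 = 20·31 + 5, so 25² ≡ 5 (mod 31).

n = 25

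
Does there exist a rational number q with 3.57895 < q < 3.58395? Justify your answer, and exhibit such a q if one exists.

Look for a denominator N such that an integer falls strictly between N·3.57895 and N·3.58395. N = 12 works: 12·3.57895 = 42.94740 < 43 < 43.00740 = 12·3.58395.
Hence 43/12 is a rational number with 3.57895 < 43/12 < 3.58395.

q = 43/12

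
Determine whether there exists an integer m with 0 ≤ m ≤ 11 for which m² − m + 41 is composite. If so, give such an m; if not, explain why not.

No, no such integer m in that range exists.

The values for m = 0, 1, …, 11 are 41, 41, 43, 47, 53, 61, 71, 83, 97, 113, 131, 151, and each of these is prime.
So no value in the range makes the expression composite.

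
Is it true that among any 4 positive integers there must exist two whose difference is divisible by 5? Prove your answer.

Take the 4 consecutive integers 20, 21, 22, 23: their residues mod 5 are all distinct because 4 ≤ 5.
Any two of them differ by at most 3 < 5 and by at least 1, so no difference is a multiple of 5.

No, the set {20, 21, 22, 23} is a counterexample.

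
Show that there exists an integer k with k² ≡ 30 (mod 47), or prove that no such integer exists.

No such integer exists.

Apply Euler's criterion with the prime 47: 30 is a quadratic residue iff 30^23 ≡ 1 (mod 47), and a non-residue iff it is ≡ −1.
Squaring successively (mod 47): 30^2 = 900 ≡ 7; 30^4 ≡ 7² = 49 ≡ 2; 30^8 ≡ 2² = 4 ≡ 4; 30^16 ≡ 4² = 16 ≡ 16.
Since 23 = 16 + 4 + 2 + 1, 30^23 ≡ 16 · 2 · 7 · 30; multiplying out mod 47: 16·2 = 32 ≡ 32, then 32·7 = 224 ≡ 36, then 36·30 = 1080 ≡ 46. Thus 30^23 ≡ 46 ≡ −1 (mod 47).
The value −1 means 30 is a non-residue modulo 47, so k² ≡ 30 (mod 47) is impossible.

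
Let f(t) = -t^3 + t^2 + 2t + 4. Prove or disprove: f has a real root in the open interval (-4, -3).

The endpoint values f(-4) = 76 and f(-3) = 34 are both positive. Claim: f(t) > 0 for every t in (-4, -3).
Shift to the endpoint -3: with t = -3 − u (0 < u < 1), one computes f(-3 − u) = u^3 + 10u^2 + 31u + 34.
All 4 nonzero coefficients of this polynomial in u are positive; hence for u > 0 the value is a sum of positive terms (the constant 34 among them).
So f is strictly positive on (-4, -3); no root exists in the interval.

No such root exists.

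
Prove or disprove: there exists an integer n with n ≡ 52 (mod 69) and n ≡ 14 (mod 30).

Reduce both congruences modulo 3, which divides 69 and 30: they say n ≡ 52 (mod 3) and n ≡ 14 (mod 3).
But 52 mod 3 = 1 while 14 mod 3 = 2, a contradiction.
Therefore no such n exists.

No, no such integer exists.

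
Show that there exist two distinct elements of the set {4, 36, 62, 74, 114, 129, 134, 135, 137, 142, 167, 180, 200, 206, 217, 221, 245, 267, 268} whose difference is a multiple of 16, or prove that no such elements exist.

4 mod 16 = 4 and 36 mod 16 = 4, so 36 − 4 = 32 = 2·16.

Yes: 4 and 36.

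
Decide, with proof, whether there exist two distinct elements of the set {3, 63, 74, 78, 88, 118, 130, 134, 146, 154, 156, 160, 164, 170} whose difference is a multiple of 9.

3 and 156 are such a pair.

Reduce each element mod 9: 3↦3, 63↦0, 74↦2, 78↦6, 88↦7, 118↦1, 130↦4, 134↦8, 146↦2, 154↦1, 156↦3, 160↦7, 164↦2, 170↦8. The residue 3 repeats (at 3 and 156), and 156 − 3 = 153 = 17·9.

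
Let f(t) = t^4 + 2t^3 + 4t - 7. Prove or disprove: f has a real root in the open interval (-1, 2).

f(-1) = -12 and f(2) = 33, which have opposite signs.
f is continuous everywhere (it is a polynomial), in particular on [-1, 2].
By the Intermediate Value Theorem, f takes the value 0 somewhere in the open interval.

Such a root exists.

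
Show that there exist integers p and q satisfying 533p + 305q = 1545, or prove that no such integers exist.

Since gcd(533, 305) = 1, every integer is an integer combination of 533 and 305.
Run the Euclidean algorithm on 533 and 305: 533 = 1·305 + 228, 305 = 1·228 + 77, 228 = 2·77 + 74, 77 = 1·74 + 3, 74 = 24·3 + 2, 3 = 1·2 + 1, 2 = 2·1 + 0.
Working back up the chain: 1 = 3 − 1·2 = 3 − (74 − 24·3) = −74 + 25·3 = −74 + 25·(77 − 1·74) = 25·77 − 26·74 = 25·77 − 26·(228 − 2·77) = −26·228 + 77·77 = −26·228 + 77·(305 − 1·228) = 77·305 − 103·228 = 77·305 − 103·(533 − 1·305) = −103·533 + 180·305. So 533·(-103) + 305·180 = 1.
Multiplying through by 1545: p = (-103)·1545 = -159135, q = 180·1545 = 278100 is a solution.
Adding 522·305 to p and subtracting 522·533 from q gives the tidier solution (75, -126).
Check: 533·75 + 305·(-126) = 39975 − 38430 = 1545. ✓

p = 75, q = -126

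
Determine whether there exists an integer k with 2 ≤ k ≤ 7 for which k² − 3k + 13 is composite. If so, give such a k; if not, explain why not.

The values for k = 2, 3, …, 7 are 11, 13, 17, 23, 31, 41, and each of these is prime.
So no value in the range makes the expression composite.

No such integer k in that range exists.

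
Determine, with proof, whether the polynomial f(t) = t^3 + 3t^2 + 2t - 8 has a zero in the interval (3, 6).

The endpoint values f(3) = 52 and f(6) = 328 are both positive. Claim: f(t) > 0 for every t in (3, 6).
Substitute t = 3 + u, where 0 < u < 3 on the interval. Expanding, f(3 + u) = u^3 + 12u^2 + 47u + 52.
All 4 nonzero coefficients of this polynomial in u are positive; hence for u > 0 the value is a sum of positive terms (the constant 52 among them).
So f is strictly positive on (3, 6); no root exists in the interval.

No.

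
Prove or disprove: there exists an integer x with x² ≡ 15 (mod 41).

No such integer exists.

41 is prime, so by Euler's criterion 15 is a square mod 41 iff 15^((41−1)/2) = 15^20 ≡ 1 (mod 41).
Repeated squaring mod 41: 15^2 = 225 ≡ 20; 15^4 ≡ 20² = 400 ≡ 31; 15^8 ≡ 31² = 961 ≡ 18; 15^16 ≡ 18² = 324 ≡ 37.
Since 20 = 16 + 4, 15^20 ≡ 37 · 31; multiplying out mod 41: 37·31 = 1147 ≡ 40. Thus 15^20 ≡ 40 ≡ −1 (mod 41).
The value −1 means 15 is a non-residue modulo 41, so x² ≡ 15 (mod 41) is impossible.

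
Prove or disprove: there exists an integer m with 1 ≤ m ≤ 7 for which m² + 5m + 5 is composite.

m = 5

At m = 5: 5² + 5·5 + 5 = 55 = 5·11, which is composite.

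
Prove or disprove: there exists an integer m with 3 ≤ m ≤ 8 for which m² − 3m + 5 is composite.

m = 8

At m = 8: 8² − 3·8 + 5 = 45 = 3·15, which is composite.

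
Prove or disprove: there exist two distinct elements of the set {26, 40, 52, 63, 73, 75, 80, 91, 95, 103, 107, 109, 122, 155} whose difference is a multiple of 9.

26 and 80 are such a pair.

Reduce each element mod 9: 26↦8, 40↦4, 52↦7, 63↦0, 73↦1, 75↦3, 80↦8, 91↦1, 95↦5, 103↦4, 107↦8, 109↦1, 122↦5, 155↦2. The residue 8 repeats (at 26 and 80), and 80 − 26 = 54 = 6·9.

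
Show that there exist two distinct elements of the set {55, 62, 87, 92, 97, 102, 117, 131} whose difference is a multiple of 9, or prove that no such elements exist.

No such pair exists.

Two integers differ by a multiple of 9 exactly when they have the same residue mod 9. The residues are 55↦1, 62↦8, 87↦6, 92↦2, 97↦7, 102↦3, 117↦0, 131↦5.
No residue repeats among the 8 elements, so no pair has difference ≡ 0 (mod 9).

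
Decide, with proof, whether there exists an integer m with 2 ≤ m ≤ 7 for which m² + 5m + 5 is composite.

m = 5

At m = 5: 5² + 5·5 + 5 = 55 = 5·11, which is composite.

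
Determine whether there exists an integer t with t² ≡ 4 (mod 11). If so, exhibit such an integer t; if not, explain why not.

Take t = 2. Then 2² = 4, and since 0 ≤ 4 < 11 this is already reduced: 2² ≡ 4 (mod 11).

t = 2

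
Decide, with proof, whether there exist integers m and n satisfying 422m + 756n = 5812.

m = 218, n = -114

Since gcd(422, 756) = 2 and 5812 = 2·2906, Bézout's identity guarantees a solution.
Dividing through by 2 reduces the equation to 211m + 378n = 2906.
Euclidean algorithm: 378 = 1·211 + 167, 211 = 1·167 + 44, 167 = 3·44 + 35, 44 = 1·35 + 9, 35 = 3·9 + 8, 9 = 1·8 + 1, 8 = 8·1 + 0.
Back-substituting, 1 = 9 − 1·8 = 9 − (35 − 3·9) = −35 + 4·9 = −35 + 4·(44 − 1·35) = 4·44 − 5·35 = 4·44 − 5·(167 − 3·44) = −5·167 + 19·44 = −5·167 + 19·(211 − 1·167) = 19·211 − 24·167 = 19·211 − 24·(378 − 1·211) = −24·378 + 43·211; that is, 211·43 + 378·(-24) = 1.
Scaling by 2906 gives the particular solution (m, n) = (124958, -69744).
Shifting by a multiple of (378, −211) keeps it a solution: m = 124958 − 330·378 = 218, n = -69744 + 330·211 = -114.
Check: 422·218 + 756·(-114) = 91996 − 86184 = 5812. ✓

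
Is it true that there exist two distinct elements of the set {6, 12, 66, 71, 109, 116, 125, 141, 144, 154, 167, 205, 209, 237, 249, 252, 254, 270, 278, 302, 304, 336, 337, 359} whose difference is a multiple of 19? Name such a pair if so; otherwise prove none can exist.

Reduce each element mod 19: 6↦6, 12↦12, 66↦9, 71↦14, 109↦14, 116↦2, 125↦11, 141↦8, 144↦11, 154↦2, 167↦15, 205↦15, 209↦0, 237↦9, 249↦2, 252↦5, 254↦7, 270↦4, 278↦12, 302↦17, 304↦0, 336↦13, 337↦14, 359↦17. The residue 12 repeats (at 12 and 278), and 278 − 12 = 266 = 14·19.

12 and 278 are such a pair.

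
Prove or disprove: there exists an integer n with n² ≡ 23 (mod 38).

n = 21 works: 21² = 441, and 441 − 23 = 418 = 11·38.

n = 21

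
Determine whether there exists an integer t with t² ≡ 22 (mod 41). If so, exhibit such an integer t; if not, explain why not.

41 is prime, so by Euler's criterion 22 is a square mod 41 iff 22^((41−1)/2) = 22^20 ≡ 1 (mod 41).
Repeated squaring mod 41: 22^2 = 484 ≡ 33; 22^4 ≡ 33² = 1089 ≡ 23; 22^8 ≡ 23² = 529 ≡ 37; 22^16 ≡ 37² = 1369 ≡ 16.
Since 20 = 16 + 4, 22^20 ≡ 16 · 23; multiplying out mod 41: 16·23 = 368 ≡ 40. Thus 22^20 ≡ 40 ≡ −1 (mod 41).
The value −1 means 22 is a non-residue modulo 41, so t² ≡ 22 (mod 41) is impossible.

No, no such integer exists.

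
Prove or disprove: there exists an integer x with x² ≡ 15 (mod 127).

x = 53

x = 53 works: 53² = 2809, and 2809 − 15 = 2794 = 22·127.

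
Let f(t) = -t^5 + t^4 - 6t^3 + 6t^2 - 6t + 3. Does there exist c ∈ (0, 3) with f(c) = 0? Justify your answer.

Yes, such a c exists.

f(0) = 3 and f(3) = -285, which have opposite signs.
f is continuous everywhere (it is a polynomial), in particular on [0, 3].
By the Intermediate Value Theorem f must vanish at some point of (0, 3).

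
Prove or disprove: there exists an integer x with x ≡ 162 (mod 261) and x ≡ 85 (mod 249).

No such integer exists.

Both moduli are multiples of 3 = gcd(261, 249), so any solution would satisfy x ≡ 162 and x ≡ 85 modulo 3 simultaneously.
These are incompatible: 162 − 85 = 77 is not divisible by 3.
Therefore no such x exists.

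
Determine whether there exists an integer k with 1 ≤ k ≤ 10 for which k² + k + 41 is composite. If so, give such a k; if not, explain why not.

No such integer k in that range exists.

The values for k = 1, 2, …, 10 are 43, 47, 53, 61, 71, 83, 97, 113, 131, 151, and each of these is prime.
So no value in the range makes the expression composite.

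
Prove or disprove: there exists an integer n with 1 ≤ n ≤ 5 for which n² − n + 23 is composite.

n = 2

At n = 2: 2² − 2 + 23 = 25 = 5·5, which is composite.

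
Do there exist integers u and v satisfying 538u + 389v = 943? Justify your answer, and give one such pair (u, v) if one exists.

u = 364, v = -501

538 and 389 are coprime, so 538u + 389v ranges over all of ℤ.
Euclidean algorithm: 538 = 1·389 + 149, 389 = 2·149 + 91, 149 = 1·91 + 58, 91 = 1·58 + 33, 58 = 1·33 + 25, 33 = 1·25 + 8, 25 = 3·8 + 1, 8 = 8·1 + 0.
Working back up the chain: 1 = 25 − 3·8 = 25 − 3·(33 − 1·25) = −3·33 + 4·25 = −3·33 + 4·(58 − 1·33) = 4·58 − 7·33 = 4·58 − 7·(91 − 1·58) = −7·91 + 11·58 = −7·91 + 11·(149 − 1·91) = 11·149 − 18·91 = 11·149 − 18·(389 − 2·149) = −18·389 + 47·149 = −18·389 + 47·(538 − 1·389) = 47·538 − 65·389. So 538·47 + 389·(-65) = 1.
Times 943: 538·44321 + 389·(-61295) = 943, so (44321, -61295) solves it.
The general solution is u = 44321 + 389k, v = -61295 − 538k; taking k = -113 gives the smaller pair u = 364, v = -501.
Indeed 538·364 + 389·(-501) = 195832 − 194889 = 943.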